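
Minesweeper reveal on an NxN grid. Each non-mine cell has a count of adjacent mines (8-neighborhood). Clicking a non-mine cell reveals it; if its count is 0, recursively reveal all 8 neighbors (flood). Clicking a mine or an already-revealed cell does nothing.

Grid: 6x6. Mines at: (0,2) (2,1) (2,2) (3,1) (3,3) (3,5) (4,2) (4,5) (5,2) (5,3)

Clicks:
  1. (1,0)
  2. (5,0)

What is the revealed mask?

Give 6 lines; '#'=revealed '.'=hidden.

Click 1 (1,0) count=1: revealed 1 new [(1,0)] -> total=1
Click 2 (5,0) count=0: revealed 4 new [(4,0) (4,1) (5,0) (5,1)] -> total=5

Answer: ......
#.....
......
......
##....
##....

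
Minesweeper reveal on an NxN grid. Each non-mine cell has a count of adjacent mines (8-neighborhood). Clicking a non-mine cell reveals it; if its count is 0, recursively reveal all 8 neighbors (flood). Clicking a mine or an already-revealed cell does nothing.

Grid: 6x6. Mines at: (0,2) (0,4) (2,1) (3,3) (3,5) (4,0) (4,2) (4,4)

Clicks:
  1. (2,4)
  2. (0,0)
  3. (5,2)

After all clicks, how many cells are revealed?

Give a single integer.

Click 1 (2,4) count=2: revealed 1 new [(2,4)] -> total=1
Click 2 (0,0) count=0: revealed 4 new [(0,0) (0,1) (1,0) (1,1)] -> total=5
Click 3 (5,2) count=1: revealed 1 new [(5,2)] -> total=6

Answer: 6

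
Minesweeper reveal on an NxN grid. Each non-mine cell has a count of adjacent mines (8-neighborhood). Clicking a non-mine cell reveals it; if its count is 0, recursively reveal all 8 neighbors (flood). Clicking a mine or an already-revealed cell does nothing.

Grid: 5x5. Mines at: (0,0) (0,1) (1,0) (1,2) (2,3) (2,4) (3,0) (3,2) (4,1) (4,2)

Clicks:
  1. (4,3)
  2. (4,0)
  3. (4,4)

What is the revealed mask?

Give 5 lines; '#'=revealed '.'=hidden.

Click 1 (4,3) count=2: revealed 1 new [(4,3)] -> total=1
Click 2 (4,0) count=2: revealed 1 new [(4,0)] -> total=2
Click 3 (4,4) count=0: revealed 3 new [(3,3) (3,4) (4,4)] -> total=5

Answer: .....
.....
.....
...##
#..##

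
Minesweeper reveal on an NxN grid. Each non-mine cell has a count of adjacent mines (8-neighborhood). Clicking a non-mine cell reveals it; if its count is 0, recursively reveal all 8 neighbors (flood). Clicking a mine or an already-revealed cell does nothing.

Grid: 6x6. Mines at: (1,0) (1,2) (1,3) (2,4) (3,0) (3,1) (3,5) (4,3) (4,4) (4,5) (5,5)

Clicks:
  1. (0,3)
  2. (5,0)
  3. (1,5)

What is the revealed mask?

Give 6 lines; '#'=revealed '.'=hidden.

Answer: ...#..
.....#
......
......
###...
###...

Derivation:
Click 1 (0,3) count=2: revealed 1 new [(0,3)] -> total=1
Click 2 (5,0) count=0: revealed 6 new [(4,0) (4,1) (4,2) (5,0) (5,1) (5,2)] -> total=7
Click 3 (1,5) count=1: revealed 1 new [(1,5)] -> total=8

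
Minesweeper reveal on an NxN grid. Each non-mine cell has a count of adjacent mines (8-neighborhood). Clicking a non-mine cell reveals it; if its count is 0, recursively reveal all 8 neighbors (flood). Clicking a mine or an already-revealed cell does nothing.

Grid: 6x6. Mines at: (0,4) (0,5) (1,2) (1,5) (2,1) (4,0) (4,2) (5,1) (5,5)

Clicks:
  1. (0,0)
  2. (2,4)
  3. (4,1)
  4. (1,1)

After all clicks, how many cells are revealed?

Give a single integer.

Click 1 (0,0) count=0: revealed 4 new [(0,0) (0,1) (1,0) (1,1)] -> total=4
Click 2 (2,4) count=1: revealed 1 new [(2,4)] -> total=5
Click 3 (4,1) count=3: revealed 1 new [(4,1)] -> total=6
Click 4 (1,1) count=2: revealed 0 new [(none)] -> total=6

Answer: 6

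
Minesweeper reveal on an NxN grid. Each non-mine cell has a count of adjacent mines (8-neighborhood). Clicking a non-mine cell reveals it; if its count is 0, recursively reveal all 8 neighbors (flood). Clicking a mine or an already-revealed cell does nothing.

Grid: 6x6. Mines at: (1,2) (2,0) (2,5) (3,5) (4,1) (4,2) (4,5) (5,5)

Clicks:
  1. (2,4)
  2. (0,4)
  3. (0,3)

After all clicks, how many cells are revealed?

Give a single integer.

Click 1 (2,4) count=2: revealed 1 new [(2,4)] -> total=1
Click 2 (0,4) count=0: revealed 6 new [(0,3) (0,4) (0,5) (1,3) (1,4) (1,5)] -> total=7
Click 3 (0,3) count=1: revealed 0 new [(none)] -> total=7

Answer: 7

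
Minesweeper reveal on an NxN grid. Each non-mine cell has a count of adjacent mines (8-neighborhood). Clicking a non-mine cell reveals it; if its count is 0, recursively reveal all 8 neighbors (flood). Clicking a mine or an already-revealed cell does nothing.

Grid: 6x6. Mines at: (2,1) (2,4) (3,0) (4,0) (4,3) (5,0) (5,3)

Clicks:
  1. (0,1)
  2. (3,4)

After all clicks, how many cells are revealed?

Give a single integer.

Answer: 13

Derivation:
Click 1 (0,1) count=0: revealed 12 new [(0,0) (0,1) (0,2) (0,3) (0,4) (0,5) (1,0) (1,1) (1,2) (1,3) (1,4) (1,5)] -> total=12
Click 2 (3,4) count=2: revealed 1 new [(3,4)] -> total=13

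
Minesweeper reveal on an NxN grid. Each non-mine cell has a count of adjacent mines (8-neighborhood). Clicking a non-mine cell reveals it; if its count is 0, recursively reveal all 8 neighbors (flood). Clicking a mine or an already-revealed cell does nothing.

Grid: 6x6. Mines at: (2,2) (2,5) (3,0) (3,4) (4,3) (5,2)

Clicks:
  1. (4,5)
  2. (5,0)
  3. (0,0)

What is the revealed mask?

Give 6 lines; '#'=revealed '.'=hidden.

Click 1 (4,5) count=1: revealed 1 new [(4,5)] -> total=1
Click 2 (5,0) count=0: revealed 4 new [(4,0) (4,1) (5,0) (5,1)] -> total=5
Click 3 (0,0) count=0: revealed 14 new [(0,0) (0,1) (0,2) (0,3) (0,4) (0,5) (1,0) (1,1) (1,2) (1,3) (1,4) (1,5) (2,0) (2,1)] -> total=19

Answer: ######
######
##....
......
##...#
##....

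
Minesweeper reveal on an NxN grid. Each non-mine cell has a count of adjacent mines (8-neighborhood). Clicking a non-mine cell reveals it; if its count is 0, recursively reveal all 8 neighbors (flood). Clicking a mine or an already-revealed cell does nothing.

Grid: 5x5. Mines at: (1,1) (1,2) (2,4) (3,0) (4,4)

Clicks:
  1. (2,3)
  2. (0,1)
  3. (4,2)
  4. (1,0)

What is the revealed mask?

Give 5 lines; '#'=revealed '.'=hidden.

Answer: .#...
#....
.###.
.###.
.###.

Derivation:
Click 1 (2,3) count=2: revealed 1 new [(2,3)] -> total=1
Click 2 (0,1) count=2: revealed 1 new [(0,1)] -> total=2
Click 3 (4,2) count=0: revealed 8 new [(2,1) (2,2) (3,1) (3,2) (3,3) (4,1) (4,2) (4,3)] -> total=10
Click 4 (1,0) count=1: revealed 1 new [(1,0)] -> total=11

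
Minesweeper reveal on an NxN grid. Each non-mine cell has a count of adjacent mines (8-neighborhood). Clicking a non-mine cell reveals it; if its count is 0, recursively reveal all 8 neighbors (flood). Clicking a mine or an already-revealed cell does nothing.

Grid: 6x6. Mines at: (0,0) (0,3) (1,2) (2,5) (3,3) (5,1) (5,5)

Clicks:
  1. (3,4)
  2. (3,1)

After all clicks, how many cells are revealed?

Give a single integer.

Answer: 12

Derivation:
Click 1 (3,4) count=2: revealed 1 new [(3,4)] -> total=1
Click 2 (3,1) count=0: revealed 11 new [(1,0) (1,1) (2,0) (2,1) (2,2) (3,0) (3,1) (3,2) (4,0) (4,1) (4,2)] -> total=12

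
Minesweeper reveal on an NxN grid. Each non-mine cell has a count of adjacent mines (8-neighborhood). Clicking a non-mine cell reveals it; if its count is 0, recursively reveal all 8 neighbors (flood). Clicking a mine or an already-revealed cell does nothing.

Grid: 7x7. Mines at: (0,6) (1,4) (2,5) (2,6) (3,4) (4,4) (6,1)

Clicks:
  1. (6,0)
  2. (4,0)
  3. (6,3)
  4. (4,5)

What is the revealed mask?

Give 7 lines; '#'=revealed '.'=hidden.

Answer: ####...
####...
####...
####.##
####.##
#######
#.#####

Derivation:
Click 1 (6,0) count=1: revealed 1 new [(6,0)] -> total=1
Click 2 (4,0) count=0: revealed 24 new [(0,0) (0,1) (0,2) (0,3) (1,0) (1,1) (1,2) (1,3) (2,0) (2,1) (2,2) (2,3) (3,0) (3,1) (3,2) (3,3) (4,0) (4,1) (4,2) (4,3) (5,0) (5,1) (5,2) (5,3)] -> total=25
Click 3 (6,3) count=0: revealed 12 new [(3,5) (3,6) (4,5) (4,6) (5,4) (5,5) (5,6) (6,2) (6,3) (6,4) (6,5) (6,6)] -> total=37
Click 4 (4,5) count=2: revealed 0 new [(none)] -> total=37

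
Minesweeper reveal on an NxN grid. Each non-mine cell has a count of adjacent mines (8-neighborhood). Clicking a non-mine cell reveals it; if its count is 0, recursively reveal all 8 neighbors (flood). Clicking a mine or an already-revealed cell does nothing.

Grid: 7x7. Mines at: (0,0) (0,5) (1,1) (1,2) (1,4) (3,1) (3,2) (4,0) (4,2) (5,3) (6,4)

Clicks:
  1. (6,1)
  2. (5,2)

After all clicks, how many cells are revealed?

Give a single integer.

Click 1 (6,1) count=0: revealed 6 new [(5,0) (5,1) (5,2) (6,0) (6,1) (6,2)] -> total=6
Click 2 (5,2) count=2: revealed 0 new [(none)] -> total=6

Answer: 6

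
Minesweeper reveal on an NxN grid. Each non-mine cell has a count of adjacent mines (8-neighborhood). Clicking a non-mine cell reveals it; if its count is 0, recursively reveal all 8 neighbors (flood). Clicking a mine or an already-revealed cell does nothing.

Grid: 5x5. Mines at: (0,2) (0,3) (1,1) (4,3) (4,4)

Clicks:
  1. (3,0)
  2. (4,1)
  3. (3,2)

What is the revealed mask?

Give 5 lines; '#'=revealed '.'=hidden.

Click 1 (3,0) count=0: revealed 9 new [(2,0) (2,1) (2,2) (3,0) (3,1) (3,2) (4,0) (4,1) (4,2)] -> total=9
Click 2 (4,1) count=0: revealed 0 new [(none)] -> total=9
Click 3 (3,2) count=1: revealed 0 new [(none)] -> total=9

Answer: .....
.....
###..
###..
###..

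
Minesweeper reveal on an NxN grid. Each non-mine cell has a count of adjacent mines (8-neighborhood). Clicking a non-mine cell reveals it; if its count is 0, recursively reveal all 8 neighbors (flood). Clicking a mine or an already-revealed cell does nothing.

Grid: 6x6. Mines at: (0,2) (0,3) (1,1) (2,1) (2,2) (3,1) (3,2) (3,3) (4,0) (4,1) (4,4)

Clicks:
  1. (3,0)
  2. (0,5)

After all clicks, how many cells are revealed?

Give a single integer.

Click 1 (3,0) count=4: revealed 1 new [(3,0)] -> total=1
Click 2 (0,5) count=0: revealed 8 new [(0,4) (0,5) (1,4) (1,5) (2,4) (2,5) (3,4) (3,5)] -> total=9

Answer: 9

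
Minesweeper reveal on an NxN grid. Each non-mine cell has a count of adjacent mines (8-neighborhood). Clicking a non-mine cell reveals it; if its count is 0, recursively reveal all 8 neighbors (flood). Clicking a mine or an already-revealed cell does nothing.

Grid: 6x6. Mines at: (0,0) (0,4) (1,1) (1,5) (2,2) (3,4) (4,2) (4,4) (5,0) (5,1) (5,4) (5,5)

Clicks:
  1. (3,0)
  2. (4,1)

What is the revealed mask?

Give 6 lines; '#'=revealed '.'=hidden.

Click 1 (3,0) count=0: revealed 6 new [(2,0) (2,1) (3,0) (3,1) (4,0) (4,1)] -> total=6
Click 2 (4,1) count=3: revealed 0 new [(none)] -> total=6

Answer: ......
......
##....
##....
##....
......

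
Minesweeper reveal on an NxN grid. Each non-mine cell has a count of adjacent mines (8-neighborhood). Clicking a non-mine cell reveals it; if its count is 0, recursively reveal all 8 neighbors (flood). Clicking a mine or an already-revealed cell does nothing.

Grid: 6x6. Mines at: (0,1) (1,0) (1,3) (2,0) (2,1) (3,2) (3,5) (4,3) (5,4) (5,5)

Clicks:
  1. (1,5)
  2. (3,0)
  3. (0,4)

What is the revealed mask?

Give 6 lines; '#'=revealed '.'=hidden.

Click 1 (1,5) count=0: revealed 6 new [(0,4) (0,5) (1,4) (1,5) (2,4) (2,5)] -> total=6
Click 2 (3,0) count=2: revealed 1 new [(3,0)] -> total=7
Click 3 (0,4) count=1: revealed 0 new [(none)] -> total=7

Answer: ....##
....##
....##
#.....
......
......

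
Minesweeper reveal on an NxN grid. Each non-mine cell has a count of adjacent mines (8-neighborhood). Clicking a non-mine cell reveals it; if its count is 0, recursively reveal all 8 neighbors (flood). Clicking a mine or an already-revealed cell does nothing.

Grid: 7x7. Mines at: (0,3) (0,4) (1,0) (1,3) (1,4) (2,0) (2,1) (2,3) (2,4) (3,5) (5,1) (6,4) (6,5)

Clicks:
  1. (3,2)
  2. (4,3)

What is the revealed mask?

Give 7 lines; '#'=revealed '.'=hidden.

Click 1 (3,2) count=2: revealed 1 new [(3,2)] -> total=1
Click 2 (4,3) count=0: revealed 8 new [(3,3) (3,4) (4,2) (4,3) (4,4) (5,2) (5,3) (5,4)] -> total=9

Answer: .......
.......
.......
..###..
..###..
..###..
.......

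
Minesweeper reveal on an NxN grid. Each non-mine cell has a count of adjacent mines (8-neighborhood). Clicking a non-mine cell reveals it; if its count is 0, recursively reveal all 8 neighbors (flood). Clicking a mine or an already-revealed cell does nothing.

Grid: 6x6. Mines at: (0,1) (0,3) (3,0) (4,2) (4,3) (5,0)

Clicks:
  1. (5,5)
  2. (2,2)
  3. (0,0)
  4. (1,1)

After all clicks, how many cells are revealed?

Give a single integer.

Answer: 22

Derivation:
Click 1 (5,5) count=0: revealed 21 new [(0,4) (0,5) (1,1) (1,2) (1,3) (1,4) (1,5) (2,1) (2,2) (2,3) (2,4) (2,5) (3,1) (3,2) (3,3) (3,4) (3,5) (4,4) (4,5) (5,4) (5,5)] -> total=21
Click 2 (2,2) count=0: revealed 0 new [(none)] -> total=21
Click 3 (0,0) count=1: revealed 1 new [(0,0)] -> total=22
Click 4 (1,1) count=1: revealed 0 new [(none)] -> total=22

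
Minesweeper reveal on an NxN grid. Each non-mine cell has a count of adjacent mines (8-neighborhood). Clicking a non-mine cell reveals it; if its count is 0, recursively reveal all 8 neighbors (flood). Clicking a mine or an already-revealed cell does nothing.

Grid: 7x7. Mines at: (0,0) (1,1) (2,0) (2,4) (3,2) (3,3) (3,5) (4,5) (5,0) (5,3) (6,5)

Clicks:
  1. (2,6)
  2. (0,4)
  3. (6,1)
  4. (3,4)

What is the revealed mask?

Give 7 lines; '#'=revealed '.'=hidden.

Answer: ..#####
..#####
.....##
....#..
.......
.......
.#.....

Derivation:
Click 1 (2,6) count=1: revealed 1 new [(2,6)] -> total=1
Click 2 (0,4) count=0: revealed 11 new [(0,2) (0,3) (0,4) (0,5) (0,6) (1,2) (1,3) (1,4) (1,5) (1,6) (2,5)] -> total=12
Click 3 (6,1) count=1: revealed 1 new [(6,1)] -> total=13
Click 4 (3,4) count=4: revealed 1 new [(3,4)] -> total=14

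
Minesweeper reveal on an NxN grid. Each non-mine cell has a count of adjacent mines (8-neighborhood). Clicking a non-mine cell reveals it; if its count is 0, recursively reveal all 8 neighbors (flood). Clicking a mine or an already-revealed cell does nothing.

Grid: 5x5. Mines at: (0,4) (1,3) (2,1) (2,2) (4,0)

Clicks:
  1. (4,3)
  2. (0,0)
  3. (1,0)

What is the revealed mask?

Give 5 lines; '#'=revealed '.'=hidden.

Click 1 (4,3) count=0: revealed 10 new [(2,3) (2,4) (3,1) (3,2) (3,3) (3,4) (4,1) (4,2) (4,3) (4,4)] -> total=10
Click 2 (0,0) count=0: revealed 6 new [(0,0) (0,1) (0,2) (1,0) (1,1) (1,2)] -> total=16
Click 3 (1,0) count=1: revealed 0 new [(none)] -> total=16

Answer: ###..
###..
...##
.####
.####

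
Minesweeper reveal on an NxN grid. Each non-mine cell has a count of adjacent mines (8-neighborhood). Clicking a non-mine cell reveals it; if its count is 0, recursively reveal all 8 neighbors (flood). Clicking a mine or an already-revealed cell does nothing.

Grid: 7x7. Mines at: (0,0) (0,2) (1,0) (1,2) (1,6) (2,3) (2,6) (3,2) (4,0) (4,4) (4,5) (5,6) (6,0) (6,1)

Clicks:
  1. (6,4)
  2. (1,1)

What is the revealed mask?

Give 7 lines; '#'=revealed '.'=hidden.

Click 1 (6,4) count=0: revealed 8 new [(5,2) (5,3) (5,4) (5,5) (6,2) (6,3) (6,4) (6,5)] -> total=8
Click 2 (1,1) count=4: revealed 1 new [(1,1)] -> total=9

Answer: .......
.#.....
.......
.......
.......
..####.
..####.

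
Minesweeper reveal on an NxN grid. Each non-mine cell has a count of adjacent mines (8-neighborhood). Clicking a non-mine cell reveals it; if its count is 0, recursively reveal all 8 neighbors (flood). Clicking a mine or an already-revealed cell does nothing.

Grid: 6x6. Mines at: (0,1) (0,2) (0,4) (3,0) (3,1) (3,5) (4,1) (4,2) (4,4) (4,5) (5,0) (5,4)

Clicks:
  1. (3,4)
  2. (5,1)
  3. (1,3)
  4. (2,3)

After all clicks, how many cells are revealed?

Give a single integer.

Answer: 10

Derivation:
Click 1 (3,4) count=3: revealed 1 new [(3,4)] -> total=1
Click 2 (5,1) count=3: revealed 1 new [(5,1)] -> total=2
Click 3 (1,3) count=2: revealed 1 new [(1,3)] -> total=3
Click 4 (2,3) count=0: revealed 7 new [(1,2) (1,4) (2,2) (2,3) (2,4) (3,2) (3,3)] -> total=10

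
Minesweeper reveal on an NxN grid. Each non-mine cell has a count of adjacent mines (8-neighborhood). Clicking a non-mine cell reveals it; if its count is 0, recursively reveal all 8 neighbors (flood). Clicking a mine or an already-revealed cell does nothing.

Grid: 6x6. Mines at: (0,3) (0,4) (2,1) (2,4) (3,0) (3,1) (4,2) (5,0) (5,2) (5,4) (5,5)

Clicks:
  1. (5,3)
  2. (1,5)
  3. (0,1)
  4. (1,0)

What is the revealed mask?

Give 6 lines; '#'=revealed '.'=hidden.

Click 1 (5,3) count=3: revealed 1 new [(5,3)] -> total=1
Click 2 (1,5) count=2: revealed 1 new [(1,5)] -> total=2
Click 3 (0,1) count=0: revealed 6 new [(0,0) (0,1) (0,2) (1,0) (1,1) (1,2)] -> total=8
Click 4 (1,0) count=1: revealed 0 new [(none)] -> total=8

Answer: ###...
###..#
......
......
......
...#..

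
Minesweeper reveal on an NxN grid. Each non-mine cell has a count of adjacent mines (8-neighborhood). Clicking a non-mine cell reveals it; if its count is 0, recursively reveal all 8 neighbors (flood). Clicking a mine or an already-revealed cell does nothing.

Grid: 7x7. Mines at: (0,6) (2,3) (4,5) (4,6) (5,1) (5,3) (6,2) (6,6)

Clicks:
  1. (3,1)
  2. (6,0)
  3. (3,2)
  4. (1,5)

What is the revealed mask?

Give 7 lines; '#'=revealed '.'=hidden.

Click 1 (3,1) count=0: revealed 21 new [(0,0) (0,1) (0,2) (0,3) (0,4) (0,5) (1,0) (1,1) (1,2) (1,3) (1,4) (1,5) (2,0) (2,1) (2,2) (3,0) (3,1) (3,2) (4,0) (4,1) (4,2)] -> total=21
Click 2 (6,0) count=1: revealed 1 new [(6,0)] -> total=22
Click 3 (3,2) count=1: revealed 0 new [(none)] -> total=22
Click 4 (1,5) count=1: revealed 0 new [(none)] -> total=22

Answer: ######.
######.
###....
###....
###....
.......
#......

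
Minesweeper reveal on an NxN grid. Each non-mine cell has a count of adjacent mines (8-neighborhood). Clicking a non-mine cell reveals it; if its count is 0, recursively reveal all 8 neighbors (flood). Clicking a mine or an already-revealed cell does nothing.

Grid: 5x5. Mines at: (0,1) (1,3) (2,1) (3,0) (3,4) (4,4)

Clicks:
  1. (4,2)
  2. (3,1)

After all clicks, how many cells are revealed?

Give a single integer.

Answer: 6

Derivation:
Click 1 (4,2) count=0: revealed 6 new [(3,1) (3,2) (3,3) (4,1) (4,2) (4,3)] -> total=6
Click 2 (3,1) count=2: revealed 0 new [(none)] -> total=6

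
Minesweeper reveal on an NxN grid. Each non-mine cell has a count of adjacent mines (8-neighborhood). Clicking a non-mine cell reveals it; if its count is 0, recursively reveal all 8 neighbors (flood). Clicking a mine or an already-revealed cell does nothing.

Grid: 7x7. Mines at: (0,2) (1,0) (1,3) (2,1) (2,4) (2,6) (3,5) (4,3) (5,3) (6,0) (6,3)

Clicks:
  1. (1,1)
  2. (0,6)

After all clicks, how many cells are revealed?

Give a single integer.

Click 1 (1,1) count=3: revealed 1 new [(1,1)] -> total=1
Click 2 (0,6) count=0: revealed 6 new [(0,4) (0,5) (0,6) (1,4) (1,5) (1,6)] -> total=7

Answer: 7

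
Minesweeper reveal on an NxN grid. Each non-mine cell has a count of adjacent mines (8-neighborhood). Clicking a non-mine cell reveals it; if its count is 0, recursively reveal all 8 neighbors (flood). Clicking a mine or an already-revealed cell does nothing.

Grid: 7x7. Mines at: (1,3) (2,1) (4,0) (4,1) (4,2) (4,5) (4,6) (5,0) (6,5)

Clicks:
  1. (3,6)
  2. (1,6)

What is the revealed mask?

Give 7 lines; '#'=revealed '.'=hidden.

Click 1 (3,6) count=2: revealed 1 new [(3,6)] -> total=1
Click 2 (1,6) count=0: revealed 11 new [(0,4) (0,5) (0,6) (1,4) (1,5) (1,6) (2,4) (2,5) (2,6) (3,4) (3,5)] -> total=12

Answer: ....###
....###
....###
....###
.......
.......
.......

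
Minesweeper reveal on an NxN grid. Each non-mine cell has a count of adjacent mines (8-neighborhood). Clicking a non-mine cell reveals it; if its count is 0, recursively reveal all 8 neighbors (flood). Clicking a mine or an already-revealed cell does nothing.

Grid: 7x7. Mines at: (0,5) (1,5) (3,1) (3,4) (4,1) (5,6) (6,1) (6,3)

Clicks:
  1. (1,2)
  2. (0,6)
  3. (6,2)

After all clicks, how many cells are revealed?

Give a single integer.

Answer: 17

Derivation:
Click 1 (1,2) count=0: revealed 15 new [(0,0) (0,1) (0,2) (0,3) (0,4) (1,0) (1,1) (1,2) (1,3) (1,4) (2,0) (2,1) (2,2) (2,3) (2,4)] -> total=15
Click 2 (0,6) count=2: revealed 1 new [(0,6)] -> total=16
Click 3 (6,2) count=2: revealed 1 new [(6,2)] -> total=17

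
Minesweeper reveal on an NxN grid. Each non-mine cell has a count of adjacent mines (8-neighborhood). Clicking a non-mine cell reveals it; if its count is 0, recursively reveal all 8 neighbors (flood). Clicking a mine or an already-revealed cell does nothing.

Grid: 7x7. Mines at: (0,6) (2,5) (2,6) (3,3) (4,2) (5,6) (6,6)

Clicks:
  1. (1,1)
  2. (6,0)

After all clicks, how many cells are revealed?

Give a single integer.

Click 1 (1,1) count=0: revealed 37 new [(0,0) (0,1) (0,2) (0,3) (0,4) (0,5) (1,0) (1,1) (1,2) (1,3) (1,4) (1,5) (2,0) (2,1) (2,2) (2,3) (2,4) (3,0) (3,1) (3,2) (4,0) (4,1) (4,3) (4,4) (4,5) (5,0) (5,1) (5,2) (5,3) (5,4) (5,5) (6,0) (6,1) (6,2) (6,3) (6,4) (6,5)] -> total=37
Click 2 (6,0) count=0: revealed 0 new [(none)] -> total=37

Answer: 37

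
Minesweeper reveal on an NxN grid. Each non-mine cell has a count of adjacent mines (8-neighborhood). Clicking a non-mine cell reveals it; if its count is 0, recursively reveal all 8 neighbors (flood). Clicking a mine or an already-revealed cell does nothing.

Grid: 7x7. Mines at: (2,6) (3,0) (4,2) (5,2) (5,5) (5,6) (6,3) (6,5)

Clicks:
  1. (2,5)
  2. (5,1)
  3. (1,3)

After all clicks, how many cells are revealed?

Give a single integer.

Answer: 29

Derivation:
Click 1 (2,5) count=1: revealed 1 new [(2,5)] -> total=1
Click 2 (5,1) count=2: revealed 1 new [(5,1)] -> total=2
Click 3 (1,3) count=0: revealed 27 new [(0,0) (0,1) (0,2) (0,3) (0,4) (0,5) (0,6) (1,0) (1,1) (1,2) (1,3) (1,4) (1,5) (1,6) (2,0) (2,1) (2,2) (2,3) (2,4) (3,1) (3,2) (3,3) (3,4) (3,5) (4,3) (4,4) (4,5)] -> total=29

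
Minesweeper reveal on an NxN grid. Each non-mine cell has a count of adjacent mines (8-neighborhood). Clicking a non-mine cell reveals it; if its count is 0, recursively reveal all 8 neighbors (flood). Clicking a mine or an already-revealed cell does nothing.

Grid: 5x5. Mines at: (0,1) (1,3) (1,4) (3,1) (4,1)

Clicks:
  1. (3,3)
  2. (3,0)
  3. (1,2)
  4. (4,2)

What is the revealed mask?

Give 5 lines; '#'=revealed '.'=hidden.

Click 1 (3,3) count=0: revealed 9 new [(2,2) (2,3) (2,4) (3,2) (3,3) (3,4) (4,2) (4,3) (4,4)] -> total=9
Click 2 (3,0) count=2: revealed 1 new [(3,0)] -> total=10
Click 3 (1,2) count=2: revealed 1 new [(1,2)] -> total=11
Click 4 (4,2) count=2: revealed 0 new [(none)] -> total=11

Answer: .....
..#..
..###
#.###
..###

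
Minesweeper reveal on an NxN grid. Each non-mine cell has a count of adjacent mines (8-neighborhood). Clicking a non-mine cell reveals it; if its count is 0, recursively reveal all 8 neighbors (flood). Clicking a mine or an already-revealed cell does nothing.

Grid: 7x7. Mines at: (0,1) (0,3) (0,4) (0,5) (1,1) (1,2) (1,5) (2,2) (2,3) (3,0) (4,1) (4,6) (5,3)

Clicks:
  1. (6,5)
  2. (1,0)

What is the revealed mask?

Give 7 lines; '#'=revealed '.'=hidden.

Click 1 (6,5) count=0: revealed 6 new [(5,4) (5,5) (5,6) (6,4) (6,5) (6,6)] -> total=6
Click 2 (1,0) count=2: revealed 1 new [(1,0)] -> total=7

Answer: .......
#......
.......
.......
.......
....###
....###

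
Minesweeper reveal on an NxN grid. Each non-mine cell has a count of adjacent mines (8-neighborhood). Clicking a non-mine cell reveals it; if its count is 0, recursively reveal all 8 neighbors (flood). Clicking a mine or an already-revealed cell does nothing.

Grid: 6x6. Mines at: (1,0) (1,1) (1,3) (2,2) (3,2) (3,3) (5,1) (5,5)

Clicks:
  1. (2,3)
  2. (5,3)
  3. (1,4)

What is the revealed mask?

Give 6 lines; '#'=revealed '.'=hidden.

Answer: ......
....#.
...#..
......
..###.
..###.

Derivation:
Click 1 (2,3) count=4: revealed 1 new [(2,3)] -> total=1
Click 2 (5,3) count=0: revealed 6 new [(4,2) (4,3) (4,4) (5,2) (5,3) (5,4)] -> total=7
Click 3 (1,4) count=1: revealed 1 new [(1,4)] -> total=8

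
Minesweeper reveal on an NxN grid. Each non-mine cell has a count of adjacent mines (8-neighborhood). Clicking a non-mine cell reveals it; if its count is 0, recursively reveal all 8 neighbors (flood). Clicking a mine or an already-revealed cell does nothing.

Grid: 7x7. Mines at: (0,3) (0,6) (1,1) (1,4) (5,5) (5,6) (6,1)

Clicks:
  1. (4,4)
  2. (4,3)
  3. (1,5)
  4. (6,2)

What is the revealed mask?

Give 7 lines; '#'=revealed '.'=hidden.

Click 1 (4,4) count=1: revealed 1 new [(4,4)] -> total=1
Click 2 (4,3) count=0: revealed 30 new [(1,5) (1,6) (2,0) (2,1) (2,2) (2,3) (2,4) (2,5) (2,6) (3,0) (3,1) (3,2) (3,3) (3,4) (3,5) (3,6) (4,0) (4,1) (4,2) (4,3) (4,5) (4,6) (5,0) (5,1) (5,2) (5,3) (5,4) (6,2) (6,3) (6,4)] -> total=31
Click 3 (1,5) count=2: revealed 0 new [(none)] -> total=31
Click 4 (6,2) count=1: revealed 0 new [(none)] -> total=31

Answer: .......
.....##
#######
#######
#######
#####..
..###..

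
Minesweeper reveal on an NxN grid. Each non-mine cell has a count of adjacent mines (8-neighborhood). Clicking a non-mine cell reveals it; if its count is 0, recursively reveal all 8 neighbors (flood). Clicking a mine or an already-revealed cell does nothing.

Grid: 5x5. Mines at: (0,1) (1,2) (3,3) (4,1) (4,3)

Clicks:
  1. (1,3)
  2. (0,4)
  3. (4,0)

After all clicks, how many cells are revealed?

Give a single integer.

Click 1 (1,3) count=1: revealed 1 new [(1,3)] -> total=1
Click 2 (0,4) count=0: revealed 5 new [(0,3) (0,4) (1,4) (2,3) (2,4)] -> total=6
Click 3 (4,0) count=1: revealed 1 new [(4,0)] -> total=7

Answer: 7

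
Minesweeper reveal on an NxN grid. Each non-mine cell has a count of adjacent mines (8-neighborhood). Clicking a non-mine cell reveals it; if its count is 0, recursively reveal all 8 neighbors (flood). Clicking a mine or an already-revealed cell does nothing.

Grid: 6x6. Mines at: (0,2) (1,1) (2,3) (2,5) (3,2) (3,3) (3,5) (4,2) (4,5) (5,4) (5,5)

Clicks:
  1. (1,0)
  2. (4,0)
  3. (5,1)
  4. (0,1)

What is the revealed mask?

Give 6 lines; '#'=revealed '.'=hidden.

Click 1 (1,0) count=1: revealed 1 new [(1,0)] -> total=1
Click 2 (4,0) count=0: revealed 8 new [(2,0) (2,1) (3,0) (3,1) (4,0) (4,1) (5,0) (5,1)] -> total=9
Click 3 (5,1) count=1: revealed 0 new [(none)] -> total=9
Click 4 (0,1) count=2: revealed 1 new [(0,1)] -> total=10

Answer: .#....
#.....
##....
##....
##....
##....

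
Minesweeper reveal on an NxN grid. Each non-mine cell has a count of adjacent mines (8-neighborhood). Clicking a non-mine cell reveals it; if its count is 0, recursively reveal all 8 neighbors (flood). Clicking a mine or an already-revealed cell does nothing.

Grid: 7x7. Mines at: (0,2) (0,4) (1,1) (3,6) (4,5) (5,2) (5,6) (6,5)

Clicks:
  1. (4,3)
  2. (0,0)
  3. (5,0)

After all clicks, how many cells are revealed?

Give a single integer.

Click 1 (4,3) count=1: revealed 1 new [(4,3)] -> total=1
Click 2 (0,0) count=1: revealed 1 new [(0,0)] -> total=2
Click 3 (5,0) count=0: revealed 24 new [(1,2) (1,3) (1,4) (1,5) (2,0) (2,1) (2,2) (2,3) (2,4) (2,5) (3,0) (3,1) (3,2) (3,3) (3,4) (3,5) (4,0) (4,1) (4,2) (4,4) (5,0) (5,1) (6,0) (6,1)] -> total=26

Answer: 26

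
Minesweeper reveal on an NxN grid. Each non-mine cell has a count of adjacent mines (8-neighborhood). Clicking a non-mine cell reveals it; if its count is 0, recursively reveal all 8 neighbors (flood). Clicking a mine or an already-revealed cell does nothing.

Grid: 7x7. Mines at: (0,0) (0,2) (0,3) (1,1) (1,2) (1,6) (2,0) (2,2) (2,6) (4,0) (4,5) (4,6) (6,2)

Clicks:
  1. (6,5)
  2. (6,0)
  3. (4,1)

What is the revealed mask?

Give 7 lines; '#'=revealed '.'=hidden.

Answer: .......
.......
.......
.......
.#.....
##.####
##.####

Derivation:
Click 1 (6,5) count=0: revealed 8 new [(5,3) (5,4) (5,5) (5,6) (6,3) (6,4) (6,5) (6,6)] -> total=8
Click 2 (6,0) count=0: revealed 4 new [(5,0) (5,1) (6,0) (6,1)] -> total=12
Click 3 (4,1) count=1: revealed 1 new [(4,1)] -> total=13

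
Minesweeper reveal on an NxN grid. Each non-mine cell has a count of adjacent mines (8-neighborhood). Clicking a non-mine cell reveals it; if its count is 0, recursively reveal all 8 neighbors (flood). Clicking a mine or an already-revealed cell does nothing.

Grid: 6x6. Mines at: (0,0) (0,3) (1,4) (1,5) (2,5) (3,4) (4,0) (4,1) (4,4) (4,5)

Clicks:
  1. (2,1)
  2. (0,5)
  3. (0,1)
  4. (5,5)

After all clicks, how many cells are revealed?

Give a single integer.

Click 1 (2,1) count=0: revealed 12 new [(1,0) (1,1) (1,2) (1,3) (2,0) (2,1) (2,2) (2,3) (3,0) (3,1) (3,2) (3,3)] -> total=12
Click 2 (0,5) count=2: revealed 1 new [(0,5)] -> total=13
Click 3 (0,1) count=1: revealed 1 new [(0,1)] -> total=14
Click 4 (5,5) count=2: revealed 1 new [(5,5)] -> total=15

Answer: 15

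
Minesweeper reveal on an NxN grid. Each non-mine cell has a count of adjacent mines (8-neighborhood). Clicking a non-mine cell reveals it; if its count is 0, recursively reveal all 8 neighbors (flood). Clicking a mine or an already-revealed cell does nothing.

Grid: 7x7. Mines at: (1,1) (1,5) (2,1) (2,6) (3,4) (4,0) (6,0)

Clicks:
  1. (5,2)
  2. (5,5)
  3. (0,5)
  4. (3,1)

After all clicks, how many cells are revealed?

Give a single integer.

Answer: 24

Derivation:
Click 1 (5,2) count=0: revealed 23 new [(3,1) (3,2) (3,3) (3,5) (3,6) (4,1) (4,2) (4,3) (4,4) (4,5) (4,6) (5,1) (5,2) (5,3) (5,4) (5,5) (5,6) (6,1) (6,2) (6,3) (6,4) (6,5) (6,6)] -> total=23
Click 2 (5,5) count=0: revealed 0 new [(none)] -> total=23
Click 3 (0,5) count=1: revealed 1 new [(0,5)] -> total=24
Click 4 (3,1) count=2: revealed 0 new [(none)] -> total=24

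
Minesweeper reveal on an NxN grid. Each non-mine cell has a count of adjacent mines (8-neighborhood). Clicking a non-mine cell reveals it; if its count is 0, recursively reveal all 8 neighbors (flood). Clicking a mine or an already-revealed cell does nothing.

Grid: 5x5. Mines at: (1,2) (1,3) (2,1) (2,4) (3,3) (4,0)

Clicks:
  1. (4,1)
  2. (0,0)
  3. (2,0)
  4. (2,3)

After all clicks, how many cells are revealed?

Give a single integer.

Click 1 (4,1) count=1: revealed 1 new [(4,1)] -> total=1
Click 2 (0,0) count=0: revealed 4 new [(0,0) (0,1) (1,0) (1,1)] -> total=5
Click 3 (2,0) count=1: revealed 1 new [(2,0)] -> total=6
Click 4 (2,3) count=4: revealed 1 new [(2,3)] -> total=7

Answer: 7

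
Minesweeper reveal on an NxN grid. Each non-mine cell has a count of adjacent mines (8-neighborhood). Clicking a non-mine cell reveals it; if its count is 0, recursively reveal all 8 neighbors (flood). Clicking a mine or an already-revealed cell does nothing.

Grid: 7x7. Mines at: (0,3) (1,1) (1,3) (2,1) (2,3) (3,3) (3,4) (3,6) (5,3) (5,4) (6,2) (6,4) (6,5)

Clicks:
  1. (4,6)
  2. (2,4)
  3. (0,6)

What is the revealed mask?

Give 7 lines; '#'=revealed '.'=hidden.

Click 1 (4,6) count=1: revealed 1 new [(4,6)] -> total=1
Click 2 (2,4) count=4: revealed 1 new [(2,4)] -> total=2
Click 3 (0,6) count=0: revealed 8 new [(0,4) (0,5) (0,6) (1,4) (1,5) (1,6) (2,5) (2,6)] -> total=10

Answer: ....###
....###
....###
.......
......#
.......
.......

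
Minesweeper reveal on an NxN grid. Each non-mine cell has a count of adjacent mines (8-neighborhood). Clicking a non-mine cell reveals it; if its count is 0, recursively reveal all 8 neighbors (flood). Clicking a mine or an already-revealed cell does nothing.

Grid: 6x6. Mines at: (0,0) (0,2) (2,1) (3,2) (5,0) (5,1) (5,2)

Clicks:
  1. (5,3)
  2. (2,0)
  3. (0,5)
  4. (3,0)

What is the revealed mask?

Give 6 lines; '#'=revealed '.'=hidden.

Answer: ...###
...###
#..###
#..###
...###
...###

Derivation:
Click 1 (5,3) count=1: revealed 1 new [(5,3)] -> total=1
Click 2 (2,0) count=1: revealed 1 new [(2,0)] -> total=2
Click 3 (0,5) count=0: revealed 17 new [(0,3) (0,4) (0,5) (1,3) (1,4) (1,5) (2,3) (2,4) (2,5) (3,3) (3,4) (3,5) (4,3) (4,4) (4,5) (5,4) (5,5)] -> total=19
Click 4 (3,0) count=1: revealed 1 new [(3,0)] -> total=20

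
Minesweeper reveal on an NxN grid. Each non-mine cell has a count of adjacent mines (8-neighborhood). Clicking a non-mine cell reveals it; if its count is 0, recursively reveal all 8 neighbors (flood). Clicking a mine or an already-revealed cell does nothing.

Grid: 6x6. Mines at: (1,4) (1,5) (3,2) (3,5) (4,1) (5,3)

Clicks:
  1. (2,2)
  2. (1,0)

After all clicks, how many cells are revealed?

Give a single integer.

Click 1 (2,2) count=1: revealed 1 new [(2,2)] -> total=1
Click 2 (1,0) count=0: revealed 13 new [(0,0) (0,1) (0,2) (0,3) (1,0) (1,1) (1,2) (1,3) (2,0) (2,1) (2,3) (3,0) (3,1)] -> total=14

Answer: 14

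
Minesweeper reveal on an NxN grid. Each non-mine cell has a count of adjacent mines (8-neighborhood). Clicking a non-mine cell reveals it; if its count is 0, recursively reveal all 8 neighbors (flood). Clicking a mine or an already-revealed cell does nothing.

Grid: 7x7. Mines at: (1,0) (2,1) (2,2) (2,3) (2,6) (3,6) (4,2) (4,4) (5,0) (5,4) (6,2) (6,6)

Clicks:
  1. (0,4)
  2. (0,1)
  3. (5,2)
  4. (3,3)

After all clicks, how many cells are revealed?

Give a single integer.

Click 1 (0,4) count=0: revealed 12 new [(0,1) (0,2) (0,3) (0,4) (0,5) (0,6) (1,1) (1,2) (1,3) (1,4) (1,5) (1,6)] -> total=12
Click 2 (0,1) count=1: revealed 0 new [(none)] -> total=12
Click 3 (5,2) count=2: revealed 1 new [(5,2)] -> total=13
Click 4 (3,3) count=4: revealed 1 new [(3,3)] -> total=14

Answer: 14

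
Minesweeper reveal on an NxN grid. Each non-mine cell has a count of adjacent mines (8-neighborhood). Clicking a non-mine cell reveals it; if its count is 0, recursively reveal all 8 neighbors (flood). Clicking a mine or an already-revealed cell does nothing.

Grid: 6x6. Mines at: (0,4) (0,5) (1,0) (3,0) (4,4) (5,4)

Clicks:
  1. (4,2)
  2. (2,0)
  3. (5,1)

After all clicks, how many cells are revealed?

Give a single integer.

Answer: 27

Derivation:
Click 1 (4,2) count=0: revealed 26 new [(0,1) (0,2) (0,3) (1,1) (1,2) (1,3) (1,4) (1,5) (2,1) (2,2) (2,3) (2,4) (2,5) (3,1) (3,2) (3,3) (3,4) (3,5) (4,0) (4,1) (4,2) (4,3) (5,0) (5,1) (5,2) (5,3)] -> total=26
Click 2 (2,0) count=2: revealed 1 new [(2,0)] -> total=27
Click 3 (5,1) count=0: revealed 0 new [(none)] -> total=27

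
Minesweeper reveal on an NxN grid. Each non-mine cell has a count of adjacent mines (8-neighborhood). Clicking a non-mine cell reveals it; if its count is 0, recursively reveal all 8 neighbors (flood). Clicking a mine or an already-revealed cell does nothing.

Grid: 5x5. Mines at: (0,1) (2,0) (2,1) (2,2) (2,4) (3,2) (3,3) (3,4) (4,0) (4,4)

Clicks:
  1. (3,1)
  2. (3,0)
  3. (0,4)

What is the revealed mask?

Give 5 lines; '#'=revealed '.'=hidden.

Click 1 (3,1) count=5: revealed 1 new [(3,1)] -> total=1
Click 2 (3,0) count=3: revealed 1 new [(3,0)] -> total=2
Click 3 (0,4) count=0: revealed 6 new [(0,2) (0,3) (0,4) (1,2) (1,3) (1,4)] -> total=8

Answer: ..###
..###
.....
##...
.....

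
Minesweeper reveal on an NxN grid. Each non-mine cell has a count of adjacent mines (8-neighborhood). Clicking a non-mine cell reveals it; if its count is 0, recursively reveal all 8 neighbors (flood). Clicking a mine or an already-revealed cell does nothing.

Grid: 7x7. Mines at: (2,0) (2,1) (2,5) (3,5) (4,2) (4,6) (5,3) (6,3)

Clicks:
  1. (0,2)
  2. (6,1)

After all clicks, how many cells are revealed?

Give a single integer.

Click 1 (0,2) count=0: revealed 20 new [(0,0) (0,1) (0,2) (0,3) (0,4) (0,5) (0,6) (1,0) (1,1) (1,2) (1,3) (1,4) (1,5) (1,6) (2,2) (2,3) (2,4) (3,2) (3,3) (3,4)] -> total=20
Click 2 (6,1) count=0: revealed 10 new [(3,0) (3,1) (4,0) (4,1) (5,0) (5,1) (5,2) (6,0) (6,1) (6,2)] -> total=30

Answer: 30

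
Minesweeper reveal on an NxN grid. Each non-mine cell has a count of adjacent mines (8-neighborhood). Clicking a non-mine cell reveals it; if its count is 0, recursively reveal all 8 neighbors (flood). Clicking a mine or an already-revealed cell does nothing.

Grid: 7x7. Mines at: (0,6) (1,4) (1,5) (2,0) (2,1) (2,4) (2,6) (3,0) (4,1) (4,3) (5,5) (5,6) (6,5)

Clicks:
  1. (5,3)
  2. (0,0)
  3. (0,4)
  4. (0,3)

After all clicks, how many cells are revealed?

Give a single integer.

Click 1 (5,3) count=1: revealed 1 new [(5,3)] -> total=1
Click 2 (0,0) count=0: revealed 8 new [(0,0) (0,1) (0,2) (0,3) (1,0) (1,1) (1,2) (1,3)] -> total=9
Click 3 (0,4) count=2: revealed 1 new [(0,4)] -> total=10
Click 4 (0,3) count=1: revealed 0 new [(none)] -> total=10

Answer: 10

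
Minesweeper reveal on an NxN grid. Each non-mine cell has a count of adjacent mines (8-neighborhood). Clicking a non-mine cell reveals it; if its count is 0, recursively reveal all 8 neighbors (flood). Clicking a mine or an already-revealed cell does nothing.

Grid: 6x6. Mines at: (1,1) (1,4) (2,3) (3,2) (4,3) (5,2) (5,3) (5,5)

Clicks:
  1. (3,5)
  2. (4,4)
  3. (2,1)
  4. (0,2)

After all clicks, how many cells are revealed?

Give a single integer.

Click 1 (3,5) count=0: revealed 6 new [(2,4) (2,5) (3,4) (3,5) (4,4) (4,5)] -> total=6
Click 2 (4,4) count=3: revealed 0 new [(none)] -> total=6
Click 3 (2,1) count=2: revealed 1 new [(2,1)] -> total=7
Click 4 (0,2) count=1: revealed 1 new [(0,2)] -> total=8

Answer: 8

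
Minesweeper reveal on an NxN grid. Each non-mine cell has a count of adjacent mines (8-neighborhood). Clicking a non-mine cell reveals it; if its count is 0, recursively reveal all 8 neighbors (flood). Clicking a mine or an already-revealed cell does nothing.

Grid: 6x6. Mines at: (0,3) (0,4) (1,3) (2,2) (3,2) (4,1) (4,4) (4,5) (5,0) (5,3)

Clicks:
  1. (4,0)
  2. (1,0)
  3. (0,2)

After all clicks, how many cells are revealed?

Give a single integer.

Click 1 (4,0) count=2: revealed 1 new [(4,0)] -> total=1
Click 2 (1,0) count=0: revealed 10 new [(0,0) (0,1) (0,2) (1,0) (1,1) (1,2) (2,0) (2,1) (3,0) (3,1)] -> total=11
Click 3 (0,2) count=2: revealed 0 new [(none)] -> total=11

Answer: 11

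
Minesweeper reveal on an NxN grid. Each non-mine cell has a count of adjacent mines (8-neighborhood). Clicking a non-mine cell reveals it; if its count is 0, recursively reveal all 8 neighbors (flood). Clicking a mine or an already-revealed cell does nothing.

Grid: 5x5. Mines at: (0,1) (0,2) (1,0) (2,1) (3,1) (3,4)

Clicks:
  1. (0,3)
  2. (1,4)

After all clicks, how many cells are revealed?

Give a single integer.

Click 1 (0,3) count=1: revealed 1 new [(0,3)] -> total=1
Click 2 (1,4) count=0: revealed 5 new [(0,4) (1,3) (1,4) (2,3) (2,4)] -> total=6

Answer: 6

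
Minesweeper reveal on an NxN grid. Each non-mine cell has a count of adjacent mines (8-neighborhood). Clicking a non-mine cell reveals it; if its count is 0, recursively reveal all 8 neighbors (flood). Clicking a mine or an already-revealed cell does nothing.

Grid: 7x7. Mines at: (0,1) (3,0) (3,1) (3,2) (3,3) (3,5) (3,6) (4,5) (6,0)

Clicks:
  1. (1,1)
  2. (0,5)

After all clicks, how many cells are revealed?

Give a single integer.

Answer: 16

Derivation:
Click 1 (1,1) count=1: revealed 1 new [(1,1)] -> total=1
Click 2 (0,5) count=0: revealed 15 new [(0,2) (0,3) (0,4) (0,5) (0,6) (1,2) (1,3) (1,4) (1,5) (1,6) (2,2) (2,3) (2,4) (2,5) (2,6)] -> total=16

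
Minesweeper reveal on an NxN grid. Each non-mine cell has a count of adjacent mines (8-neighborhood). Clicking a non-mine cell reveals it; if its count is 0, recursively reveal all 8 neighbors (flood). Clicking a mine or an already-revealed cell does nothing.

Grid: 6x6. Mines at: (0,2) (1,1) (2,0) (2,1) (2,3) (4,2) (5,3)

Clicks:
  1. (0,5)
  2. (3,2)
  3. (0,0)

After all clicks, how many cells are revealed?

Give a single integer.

Click 1 (0,5) count=0: revealed 14 new [(0,3) (0,4) (0,5) (1,3) (1,4) (1,5) (2,4) (2,5) (3,4) (3,5) (4,4) (4,5) (5,4) (5,5)] -> total=14
Click 2 (3,2) count=3: revealed 1 new [(3,2)] -> total=15
Click 3 (0,0) count=1: revealed 1 new [(0,0)] -> total=16

Answer: 16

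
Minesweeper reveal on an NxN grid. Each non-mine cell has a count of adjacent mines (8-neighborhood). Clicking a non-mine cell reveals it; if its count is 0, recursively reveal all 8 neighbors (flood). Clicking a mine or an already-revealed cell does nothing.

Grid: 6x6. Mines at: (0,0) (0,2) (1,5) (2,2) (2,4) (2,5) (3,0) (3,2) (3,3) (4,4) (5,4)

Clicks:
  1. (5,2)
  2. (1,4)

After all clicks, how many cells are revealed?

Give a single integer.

Answer: 9

Derivation:
Click 1 (5,2) count=0: revealed 8 new [(4,0) (4,1) (4,2) (4,3) (5,0) (5,1) (5,2) (5,3)] -> total=8
Click 2 (1,4) count=3: revealed 1 new [(1,4)] -> total=9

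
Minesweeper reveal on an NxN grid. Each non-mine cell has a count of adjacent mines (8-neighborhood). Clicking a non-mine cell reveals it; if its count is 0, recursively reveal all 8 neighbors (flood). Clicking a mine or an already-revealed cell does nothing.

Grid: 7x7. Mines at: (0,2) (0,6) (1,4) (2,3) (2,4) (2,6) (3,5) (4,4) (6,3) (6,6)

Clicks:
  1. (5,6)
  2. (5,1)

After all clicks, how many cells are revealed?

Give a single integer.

Click 1 (5,6) count=1: revealed 1 new [(5,6)] -> total=1
Click 2 (5,1) count=0: revealed 23 new [(0,0) (0,1) (1,0) (1,1) (1,2) (2,0) (2,1) (2,2) (3,0) (3,1) (3,2) (3,3) (4,0) (4,1) (4,2) (4,3) (5,0) (5,1) (5,2) (5,3) (6,0) (6,1) (6,2)] -> total=24

Answer: 24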